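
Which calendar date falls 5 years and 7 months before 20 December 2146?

May 20, 2141

Subtracting 5 years and 7 months from December 20, 2146.
-5 years → 2141; month 12 − 7 = 5 → May 2141.
Day 20 is valid in May, giving May 20, 2141.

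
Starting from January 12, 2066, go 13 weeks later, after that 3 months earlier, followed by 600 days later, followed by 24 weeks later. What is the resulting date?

Adding 13 weeks (= 91 days) from January 12, 2066:
January has 31 days, so 31 − 12 = 19 days remain after January 12, 2066; 91 − 19 = 72 left.
February 2066 has 28 days (2066 is not a leap year): 72 − 28 = 44 left.
March 2066 has 31 days: 44 − 31 = 13 left.
13 days into April 2066 → April 13, 2066.
Going back 3 months from April 13, 2066:
month 4 − 3 = 1 → January 2066.
Day 13 is valid in January, giving January 13, 2066.
Counting forward 600 days from January 13, 2066:
January has 31 days, so 31 − 13 = 18 days remain after January 13, 2066; 600 − 18 = 582 left.
February 2066 has 28 days (2066 is not a leap year): 582 − 28 = 554 left.
March 2066 has 31 days: 554 − 31 = 523 left.
April 2066 has 30 days: 523 − 30 = 493 left.
May 2066 has 31 days: 493 − 31 = 462 left.
June 2066 has 30 days: 462 − 30 = 432 left.
July 2066 has 31 days: 432 − 31 = 401 left.
August 2066 has 31 days: 401 − 31 = 370 left.
September 2066 has 30 days: 370 − 30 = 340 left.
October 2066 has 31 days: 340 − 31 = 309 left.
November 2066 has 30 days: 309 − 30 = 279 left.
December 2066 has 31 days: 279 − 31 = 248 left.
January 2067 has 31 days: 248 − 31 = 217 left.
February 2067 has 28 days (2067 is not a leap year): 217 − 28 = 189 left.
March 2067 has 31 days: 189 − 31 = 158 left.
April 2067 has 30 days: 158 − 30 = 128 left.
May 2067 has 31 days: 128 − 31 = 97 left.
June 2067 has 30 days: 97 − 30 = 67 left.
July 2067 has 31 days: 67 − 31 = 36 left.
August 2067 has 31 days: 36 − 31 = 5 left.
5 days into September 2067 → September 5, 2067.
Adding 24 weeks (= 168 days) from September 5, 2067:
September has 30 days, so 30 − 5 = 25 days remain after September 5, 2067; 168 − 25 = 143 left.
October 2067 has 31 days: 143 − 31 = 112 left.
November 2067 has 30 days: 112 − 30 = 82 left.
December 2067 has 31 days: 82 − 31 = 51 left.
January 2068 has 31 days: 51 − 31 = 20 left.
20 days into February 2068 → February 20, 2068.

February 20, 2068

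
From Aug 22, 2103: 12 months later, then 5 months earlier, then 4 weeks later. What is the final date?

April 19, 2104

Counting forward 12 months from August 22, 2103:
month 8 + 12 = 20, which is month 8 of year 2104 → August 2104.
Day 22 is valid in August, giving August 22, 2104.
Subtracting 5 months from August 22, 2104:
month 8 − 5 = 3 → March 2104.
Day 22 is valid in March, giving March 22, 2104.
Advancing 4 weeks (= 28 days) from March 22, 2104:
March has 31 days, so 31 − 22 = 9 days remain after March 22, 2104; 28 − 9 = 19 left.
19 days into April 2104 → April 19, 2104.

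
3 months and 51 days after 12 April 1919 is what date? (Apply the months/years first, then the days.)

September 1, 1919

Advancing 3 months and 51 days from April 12, 1919: first the month/year part, then the days.
month 4 + 3 = 7 → July 1919.
Day 12 is valid in July, giving July 12, 1919.
Now add 51 days from July 12, 1919.
July has 31 days, so 31 − 12 = 19 days remain after July 12, 1919; 51 − 19 = 32 left.
August 1919 has 31 days: 32 − 31 = 1 left.
1 day into September 1919 → September 1, 1919.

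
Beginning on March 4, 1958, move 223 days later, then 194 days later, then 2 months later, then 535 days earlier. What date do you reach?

January 6, 1958

Advancing 223 days from March 4, 1958:
March has 31 days, so 31 − 4 = 27 days remain after March 4, 1958; 223 − 27 = 196 left.
April 1958 has 30 days: 196 − 30 = 166 left.
May 1958 has 31 days: 166 − 31 = 135 left.
June 1958 has 30 days: 135 − 30 = 105 left.
July 1958 has 31 days: 105 − 31 = 74 left.
August 1958 has 31 days: 74 − 31 = 43 left.
September 1958 has 30 days: 43 − 30 = 13 left.
13 days into October 1958 → October 13, 1958.
Advancing 194 days from October 13, 1958:
October has 31 days, so 31 − 13 = 18 days remain after October 13, 1958; 194 − 18 = 176 left.
November 1958 has 30 days: 176 − 30 = 146 left.
December 1958 has 31 days: 146 − 31 = 115 left.
January 1959 has 31 days: 115 − 31 = 84 left.
February 1959 has 28 days (1959 is not a leap year): 84 − 28 = 56 left.
March 1959 has 31 days: 56 − 31 = 25 left.
25 days into April 1959 → April 25, 1959.
Advancing 2 months from April 25, 1959:
month 4 + 2 = 6 → June 1959.
Day 25 is valid in June, giving June 25, 1959.
Counting back 535 days from June 25, 1959:
Going back 25 days from June 25, 1959 reaches the end of the previous month; 535 − 25 = 510 left.
May 1959 has 31 days: 510 − 31 = 479 left.
April 1959 has 30 days: 479 − 30 = 449 left.
March 1959 has 31 days: 449 − 31 = 418 left.
February 1959 has 28 days (1959 is not a leap year): 418 − 28 = 390 left.
January 1959 has 31 days: 390 − 31 = 359 left.
December 1958 has 31 days: 359 − 31 = 328 left.
November 1958 has 30 days: 328 − 30 = 298 left.
October 1958 has 31 days: 298 − 31 = 267 left.
September 1958 has 30 days: 267 − 30 = 237 left.
August 1958 has 31 days: 237 − 31 = 206 left.
July 1958 has 31 days: 206 − 31 = 175 left.
June 1958 has 30 days: 175 − 30 = 145 left.
May 1958 has 31 days: 145 − 31 = 114 left.
April 1958 has 30 days: 114 − 30 = 84 left.
March 1958 has 31 days: 84 − 31 = 53 left.
February 1958 has 28 days (1958 is not a leap year): 53 − 28 = 25 left.
January 1958 has 31 days; 31 − 25 = 6 → January 6, 1958.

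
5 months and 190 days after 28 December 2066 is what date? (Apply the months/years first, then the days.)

Adding 5 months and 190 days from December 28, 2066: first the month/year part, then the days.
month 12 + 5 = 17, which is month 5 of year 2067 → May 2067.
Day 28 is valid in May, giving May 28, 2067.
Now add 190 days from May 28, 2067.
May has 31 days, so 31 − 28 = 3 days remain after May 28, 2067; 190 − 3 = 187 left.
June 2067 has 30 days: 187 − 30 = 157 left.
July 2067 has 31 days: 157 − 31 = 126 left.
August 2067 has 31 days: 126 − 31 = 95 left.
September 2067 has 30 days: 95 − 30 = 65 left.
October 2067 has 31 days: 65 − 31 = 34 left.
November 2067 has 30 days: 34 − 30 = 4 left.
4 days into December 2067 → December 4, 2067.

December 4, 2067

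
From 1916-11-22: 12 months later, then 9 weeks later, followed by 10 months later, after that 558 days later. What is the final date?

Advancing 12 months from November 22, 1916:
month 11 + 12 = 23, which is month 11 of year 1917 → November 1917.
Day 22 is valid in November, giving November 22, 1917.
Adding 9 weeks (= 63 days) from November 22, 1917:
November has 30 days, so 30 − 22 = 8 days remain after November 22, 1917; 63 − 8 = 55 left.
December 1917 has 31 days: 55 − 31 = 24 left.
24 days into January 1918 → January 24, 1918.
Counting forward 10 months from January 24, 1918:
month 1 + 10 = 11 → November 1918.
Day 24 is valid in November, giving November 24, 1918.
Adding 558 days from November 24, 1918:
November has 30 days, so 30 − 24 = 6 days remain after November 24, 1918; 558 − 6 = 552 left.
December 1918 has 31 days: 552 − 31 = 521 left.
January 1919 has 31 days: 521 − 31 = 490 left.
February 1919 has 28 days (1919 is not a leap year): 490 − 28 = 462 left.
March 1919 has 31 days: 462 − 31 = 431 left.
April 1919 has 30 days: 431 − 30 = 401 left.
May 1919 has 31 days: 401 − 31 = 370 left.
June 1919 has 30 days: 370 − 30 = 340 left.
July 1919 has 31 days: 340 − 31 = 309 left.
August 1919 has 31 days: 309 − 31 = 278 left.
September 1919 has 30 days: 278 − 30 = 248 left.
October 1919 has 31 days: 248 − 31 = 217 left.
November 1919 has 30 days: 217 − 30 = 187 left.
December 1919 has 31 days: 187 − 31 = 156 left.
January 1920 has 31 days: 156 − 31 = 125 left.
February 1920 has 29 days (1920 is a leap year): 125 − 29 = 96 left.
March 1920 has 31 days: 96 − 31 = 65 left.
April 1920 has 30 days: 65 − 30 = 35 left.
May 1920 has 31 days: 35 − 31 = 4 left.
4 days into June 1920 → June 4, 1920.

June 4, 1920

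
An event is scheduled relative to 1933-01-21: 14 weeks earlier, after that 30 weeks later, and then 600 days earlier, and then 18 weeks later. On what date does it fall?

Subtracting 14 weeks (= 98 days) from January 21, 1933:
Going back 21 days from January 21, 1933 reaches the end of the previous month; 98 − 21 = 77 left.
December 1932 has 31 days: 77 − 31 = 46 left.
November 1932 has 30 days: 46 − 30 = 16 left.
October 1932 has 31 days; 31 − 16 = 15 → October 15, 1932.
Advancing 30 weeks (= 210 days) from October 15, 1932:
October has 31 days, so 31 − 15 = 16 days remain after October 15, 1932; 210 − 16 = 194 left.
November 1932 has 30 days: 194 − 30 = 164 left.
December 1932 has 31 days: 164 − 31 = 133 left.
January 1933 has 31 days: 133 − 31 = 102 left.
February 1933 has 28 days (1933 is not a leap year): 102 − 28 = 74 left.
March 1933 has 31 days: 74 − 31 = 43 left.
April 1933 has 30 days: 43 − 30 = 13 left.
13 days into May 1933 → May 13, 1933.
Subtracting 600 days from May 13, 1933:
Going back 13 days from May 13, 1933 reaches the end of the previous month; 600 − 13 = 587 left.
April 1933 has 30 days: 587 − 30 = 557 left.
March 1933 has 31 days: 557 − 31 = 526 left.
February 1933 has 28 days (1933 is not a leap year): 526 − 28 = 498 left.
January 1933 has 31 days: 498 − 31 = 467 left.
December 1932 has 31 days: 467 − 31 = 436 left.
November 1932 has 30 days: 436 − 30 = 406 left.
October 1932 has 31 days: 406 − 31 = 375 left.
September 1932 has 30 days: 375 − 30 = 345 left.
August 1932 has 31 days: 345 − 31 = 314 left.
July 1932 has 31 days: 314 − 31 = 283 left.
June 1932 has 30 days: 283 − 30 = 253 left.
May 1932 has 31 days: 253 − 31 = 222 left.
April 1932 has 30 days: 222 − 30 = 192 left.
March 1932 has 31 days: 192 − 31 = 161 left.
February 1932 has 29 days (1932 is a leap year): 161 − 29 = 132 left.
January 1932 has 31 days: 132 − 31 = 101 left.
December 1931 has 31 days: 101 − 31 = 70 left.
November 1931 has 30 days: 70 − 30 = 40 left.
October 1931 has 31 days: 40 − 31 = 9 left.
September 1931 has 30 days; 30 − 9 = 21 → September 21, 1931.
Advancing 18 weeks (= 126 days) from September 21, 1931:
September has 30 days, so 30 − 21 = 9 days remain after September 21, 1931; 126 − 9 = 117 left.
October 1931 has 31 days: 117 − 31 = 86 left.
November 1931 has 30 days: 86 − 30 = 56 left.
December 1931 has 31 days: 56 − 31 = 25 left.
25 days into January 1932 → January 25, 1932.

January 25, 1932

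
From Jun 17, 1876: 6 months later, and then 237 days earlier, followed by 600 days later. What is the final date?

December 15, 1877

Adding 6 months from June 17, 1876:
month 6 + 6 = 12 → December 1876.
Day 17 is valid in December, giving December 17, 1876.
Subtracting 237 days from December 17, 1876:
Going back 17 days from December 17, 1876 reaches the end of the previous month; 237 − 17 = 220 left.
November 1876 has 30 days: 220 − 30 = 190 left.
October 1876 has 31 days: 190 − 31 = 159 left.
September 1876 has 30 days: 159 − 30 = 129 left.
August 1876 has 31 days: 129 − 31 = 98 left.
July 1876 has 31 days: 98 − 31 = 67 left.
June 1876 has 30 days: 67 − 30 = 37 left.
May 1876 has 31 days: 37 − 31 = 6 left.
April 1876 has 30 days; 30 − 6 = 24 → April 24, 1876.
Adding 600 days from April 24, 1876:
April has 30 days, so 30 − 24 = 6 days remain after April 24, 1876; 600 − 6 = 594 left.
May 1876 has 31 days: 594 − 31 = 563 left.
June 1876 has 30 days: 563 − 30 = 533 left.
July 1876 has 31 days: 533 − 31 = 502 left.
August 1876 has 31 days: 502 − 31 = 471 left.
September 1876 has 30 days: 471 − 30 = 441 left.
October 1876 has 31 days: 441 − 31 = 410 left.
November 1876 has 30 days: 410 − 30 = 380 left.
December 1876 has 31 days: 380 − 31 = 349 left.
January 1877 has 31 days: 349 − 31 = 318 left.
February 1877 has 28 days (1877 is not a leap year): 318 − 28 = 290 left.
March 1877 has 31 days: 290 − 31 = 259 left.
April 1877 has 30 days: 259 − 30 = 229 left.
May 1877 has 31 days: 229 − 31 = 198 left.
June 1877 has 30 days: 198 − 30 = 168 left.
July 1877 has 31 days: 168 − 31 = 137 left.
August 1877 has 31 days: 137 − 31 = 106 left.
September 1877 has 30 days: 106 − 30 = 76 left.
October 1877 has 31 days: 76 − 31 = 45 left.
November 1877 has 30 days: 45 − 30 = 15 left.
15 days into December 1877 → December 15, 1877.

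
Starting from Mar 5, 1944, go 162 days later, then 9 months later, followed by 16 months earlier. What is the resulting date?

Adding 162 days from March 5, 1944:
March has 31 days, so 31 − 5 = 26 days remain after March 5, 1944; 162 − 26 = 136 left.
April 1944 has 30 days: 136 − 30 = 106 left.
May 1944 has 31 days: 106 − 31 = 75 left.
June 1944 has 30 days: 75 − 30 = 45 left.
July 1944 has 31 days: 45 − 31 = 14 left.
14 days into August 1944 → August 14, 1944.
Adding 9 months from August 14, 1944:
month 8 + 9 = 17, which is month 5 of year 1945 → May 1945.
Day 14 is valid in May, giving May 14, 1945.
Subtracting 16 months from May 14, 1945:
month 5 − 16 = -11, which is month 1 of year 1944 → January 1944.
Day 14 is valid in January, giving January 14, 1944.

January 14, 1944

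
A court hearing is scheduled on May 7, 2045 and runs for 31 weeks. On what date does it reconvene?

Adding 31 weeks = 217 days from May 7, 2045.
May has 31 days, so 31 − 7 = 24 days remain after May 7, 2045; 217 − 24 = 193 left.
June 2045 has 30 days: 193 − 30 = 163 left.
July 2045 has 31 days: 163 − 31 = 132 left.
August 2045 has 31 days: 132 − 31 = 101 left.
September 2045 has 30 days: 101 − 30 = 71 left.
October 2045 has 31 days: 71 − 31 = 40 left.
November 2045 has 30 days: 40 − 30 = 10 left.
10 days into December 2045 → December 10, 2045.

December 10, 2045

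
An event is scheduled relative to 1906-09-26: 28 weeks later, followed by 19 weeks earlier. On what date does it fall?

Advancing 28 weeks (= 196 days) from September 26, 1906:
September has 30 days, so 30 − 26 = 4 days remain after September 26, 1906; 196 − 4 = 192 left.
October 1906 has 31 days: 192 − 31 = 161 left.
November 1906 has 30 days: 161 − 30 = 131 left.
December 1906 has 31 days: 131 − 31 = 100 left.
January 1907 has 31 days: 100 − 31 = 69 left.
February 1907 has 28 days (1907 is not a leap year): 69 − 28 = 41 left.
March 1907 has 31 days: 41 − 31 = 10 left.
10 days into April 1907 → April 10, 1907.
Going back 19 weeks (= 133 days) from April 10, 1907:
Going back 10 days from April 10, 1907 reaches the end of the previous month; 133 − 10 = 123 left.
March 1907 has 31 days: 123 − 31 = 92 left.
February 1907 has 28 days (1907 is not a leap year): 92 − 28 = 64 left.
January 1907 has 31 days: 64 − 31 = 33 left.
December 1906 has 31 days: 33 − 31 = 2 left.
November 1906 has 30 days; 30 − 2 = 28 → November 28, 1906.

November 28, 1906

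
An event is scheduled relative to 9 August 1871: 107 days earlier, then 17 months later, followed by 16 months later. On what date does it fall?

January 24, 1874

Subtracting 107 days from August 9, 1871:
Going back 9 days from August 9, 1871 reaches the end of the previous month; 107 − 9 = 98 left.
July 1871 has 31 days: 98 − 31 = 67 left.
June 1871 has 30 days: 67 − 30 = 37 left.
May 1871 has 31 days: 37 − 31 = 6 left.
April 1871 has 30 days; 30 − 6 = 24 → April 24, 1871.
Adding 17 months from April 24, 1871:
month 4 + 17 = 21, which is month 9 of year 1872 → September 1872.
Day 24 is valid in September, giving September 24, 1872.
Counting forward 16 months from September 24, 1872:
month 9 + 16 = 25, which is month 1 of year 1874 → January 1874.
Day 24 is valid in January, giving January 24, 1874.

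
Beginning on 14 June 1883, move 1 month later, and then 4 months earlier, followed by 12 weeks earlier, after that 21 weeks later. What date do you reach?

May 16, 1883

Advancing 1 month from June 14, 1883:
month 6 + 1 = 7 → July 1883.
Day 14 is valid in July, giving July 14, 1883.
Subtracting 4 months from July 14, 1883:
month 7 − 4 = 3 → March 1883.
Day 14 is valid in March, giving March 14, 1883.
Counting back 12 weeks (= 84 days) from March 14, 1883:
Going back 14 days from March 14, 1883 reaches the end of the previous month; 84 − 14 = 70 left.
February 1883 has 28 days (1883 is not a leap year): 70 − 28 = 42 left.
January 1883 has 31 days: 42 − 31 = 11 left.
December 1882 has 31 days; 31 − 11 = 20 → December 20, 1882.
Advancing 21 weeks (= 147 days) from December 20, 1882:
December has 31 days, so 31 − 20 = 11 days remain after December 20, 1882; 147 − 11 = 136 left.
January 1883 has 31 days: 136 − 31 = 105 left.
February 1883 has 28 days (1883 is not a leap year): 105 − 28 = 77 left.
March 1883 has 31 days: 77 − 31 = 46 left.
April 1883 has 30 days: 46 − 30 = 16 left.
16 days into May 1883 → May 16, 1883.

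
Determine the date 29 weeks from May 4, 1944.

November 23, 1944

Counting forward 29 weeks = 203 days from May 4, 1944.
May has 31 days, so 31 − 4 = 27 days remain after May 4, 1944; 203 − 27 = 176 left.
June 1944 has 30 days: 176 − 30 = 146 left.
July 1944 has 31 days: 146 − 31 = 115 left.
August 1944 has 31 days: 115 − 31 = 84 left.
September 1944 has 30 days: 84 − 30 = 54 left.
October 1944 has 31 days: 54 − 31 = 23 left.
23 days into November 1944 → November 23, 1944.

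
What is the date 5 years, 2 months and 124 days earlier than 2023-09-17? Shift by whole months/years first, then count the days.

March 15, 2018

Going back 5 years, 2 months and 124 days from September 17, 2023: first the month/year part, then the days.
-5 years → 2018; month 9 − 2 = 7 → July 2018.
Day 17 is valid in July, giving July 17, 2018.
Now subtract 124 days from July 17, 2018.
Going back 17 days from July 17, 2018 reaches the end of the previous month; 124 − 17 = 107 left.
June 2018 has 30 days: 107 − 30 = 77 left.
May 2018 has 31 days: 77 − 31 = 46 left.
April 2018 has 30 days: 46 − 30 = 16 left.
March 2018 has 31 days; 31 − 16 = 15 → March 15, 2018.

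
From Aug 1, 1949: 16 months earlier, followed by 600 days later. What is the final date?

Counting back 16 months from August 1, 1949:
month 8 − 16 = -8, which is month 4 of year 1948 → April 1948.
Day 1 is valid in April, giving April 1, 1948.
Counting forward 600 days from April 1, 1948:
April has 30 days, so 30 − 1 = 29 days remain after April 1, 1948; 600 − 29 = 571 left.
May 1948 has 31 days: 571 − 31 = 540 left.
June 1948 has 30 days: 540 − 30 = 510 left.
July 1948 has 31 days: 510 − 31 = 479 left.
August 1948 has 31 days: 479 − 31 = 448 left.
September 1948 has 30 days: 448 − 30 = 418 left.
October 1948 has 31 days: 418 − 31 = 387 left.
November 1948 has 30 days: 387 − 30 = 357 left.
December 1948 has 31 days: 357 − 31 = 326 left.
January 1949 has 31 days: 326 − 31 = 295 left.
February 1949 has 28 days (1949 is not a leap year): 295 − 28 = 267 left.
March 1949 has 31 days: 267 − 31 = 236 left.
April 1949 has 30 days: 236 − 30 = 206 left.
May 1949 has 31 days: 206 − 31 = 175 left.
June 1949 has 30 days: 175 − 30 = 145 left.
July 1949 has 31 days: 145 − 31 = 114 left.
August 1949 has 31 days: 114 − 31 = 83 left.
September 1949 has 30 days: 83 − 30 = 53 left.
October 1949 has 31 days: 53 − 31 = 22 left.
22 days into November 1949 → November 22, 1949.

November 22, 1949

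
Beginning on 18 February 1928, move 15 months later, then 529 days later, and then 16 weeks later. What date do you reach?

Adding 15 months from February 18, 1928:
month 2 + 15 = 17, which is month 5 of year 1929 → May 1929.
Day 18 is valid in May, giving May 18, 1929.
Adding 529 days from May 18, 1929:
May has 31 days, so 31 − 18 = 13 days remain after May 18, 1929; 529 − 13 = 516 left.
June 1929 has 30 days: 516 − 30 = 486 left.
July 1929 has 31 days: 486 − 31 = 455 left.
August 1929 has 31 days: 455 − 31 = 424 left.
September 1929 has 30 days: 424 − 30 = 394 left.
October 1929 has 31 days: 394 − 31 = 363 left.
November 1929 has 30 days: 363 − 30 = 333 left.
December 1929 has 31 days: 333 − 31 = 302 left.
January 1930 has 31 days: 302 − 31 = 271 left.
February 1930 has 28 days (1930 is not a leap year): 271 − 28 = 243 left.
March 1930 has 31 days: 243 − 31 = 212 left.
April 1930 has 30 days: 212 − 30 = 182 left.
May 1930 has 31 days: 182 − 31 = 151 left.
June 1930 has 30 days: 151 − 30 = 121 left.
July 1930 has 31 days: 121 − 31 = 90 left.
August 1930 has 31 days: 90 − 31 = 59 left.
September 1930 has 30 days: 59 − 30 = 29 left.
29 days into October 1930 → October 29, 1930.
Counting forward 16 weeks (= 112 days) from October 29, 1930:
October has 31 days, so 31 − 29 = 2 days remain after October 29, 1930; 112 − 2 = 110 left.
November 1930 has 30 days: 110 − 30 = 80 left.
December 1930 has 31 days: 80 − 31 = 49 left.
January 1931 has 31 days: 49 − 31 = 18 left.
18 days into February 1931 → February 18, 1931.

February 18, 1931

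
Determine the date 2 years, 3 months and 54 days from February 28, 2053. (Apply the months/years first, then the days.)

Counting forward 2 years, 3 months and 54 days from February 28, 2053: first the month/year part, then the days.
+2 years → 2055; month 2 + 3 = 5 → May 2055.
Day 28 is valid in May, giving May 28, 2055.
Now add 54 days from May 28, 2055.
May has 31 days, so 31 − 28 = 3 days remain after May 28, 2055; 54 − 3 = 51 left.
June 2055 has 30 days: 51 − 30 = 21 left.
21 days into July 2055 → July 21, 2055.

July 21, 2055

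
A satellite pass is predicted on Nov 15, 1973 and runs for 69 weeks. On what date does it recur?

March 13, 1975

Advancing 69 weeks = 483 days from November 15, 1973.
November has 30 days, so 30 − 15 = 15 days remain after November 15, 1973; 483 − 15 = 468 left.
December 1973 has 31 days: 468 − 31 = 437 left.
January 1974 has 31 days: 437 − 31 = 406 left.
February 1974 has 28 days (1974 is not a leap year): 406 − 28 = 378 left.
March 1974 has 31 days: 378 − 31 = 347 left.
April 1974 has 30 days: 347 − 30 = 317 left.
May 1974 has 31 days: 317 − 31 = 286 left.
June 1974 has 30 days: 286 − 30 = 256 left.
July 1974 has 31 days: 256 − 31 = 225 left.
August 1974 has 31 days: 225 − 31 = 194 left.
September 1974 has 30 days: 194 − 30 = 164 left.
October 1974 has 31 days: 164 − 31 = 133 left.
November 1974 has 30 days: 133 − 30 = 103 left.
December 1974 has 31 days: 103 − 31 = 72 left.
January 1975 has 31 days: 72 − 31 = 41 left.
February 1975 has 28 days (1975 is not a leap year): 41 − 28 = 13 left.
13 days into March 1975 → March 13, 1975.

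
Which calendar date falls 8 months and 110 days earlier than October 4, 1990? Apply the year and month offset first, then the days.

October 17, 1989

Going back 8 months and 110 days from October 4, 1990: first the month/year part, then the days.
month 10 − 8 = 2 → February 1990.
Day 4 is valid in February, giving February 4, 1990.
Now subtract 110 days from February 4, 1990.
Going back 4 days from February 4, 1990 reaches the end of the previous month; 110 − 4 = 106 left.
January 1990 has 31 days: 106 − 31 = 75 left.
December 1989 has 31 days: 75 − 31 = 44 left.
November 1989 has 30 days: 44 − 30 = 14 left.
October 1989 has 31 days; 31 − 14 = 17 → October 17, 1989.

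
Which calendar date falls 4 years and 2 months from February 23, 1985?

Counting forward 4 years and 2 months from February 23, 1985.
+4 years → 1989; month 2 + 2 = 4 → April 1989.
Day 23 is valid in April, giving April 23, 1989.

April 23, 1989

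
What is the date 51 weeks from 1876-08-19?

Counting forward 51 weeks = 357 days from August 19, 1876.
August has 31 days, so 31 − 19 = 12 days remain after August 19, 1876; 357 − 12 = 345 left.
September 1876 has 30 days: 345 − 30 = 315 left.
October 1876 has 31 days: 315 − 31 = 284 left.
November 1876 has 30 days: 284 − 30 = 254 left.
December 1876 has 31 days: 254 − 31 = 223 left.
January 1877 has 31 days: 223 − 31 = 192 left.
February 1877 has 28 days (1877 is not a leap year): 192 − 28 = 164 left.
March 1877 has 31 days: 164 − 31 = 133 left.
April 1877 has 30 days: 133 − 30 = 103 left.
May 1877 has 31 days: 103 − 31 = 72 left.
June 1877 has 30 days: 72 − 30 = 42 left.
July 1877 has 31 days: 42 − 31 = 11 left.
11 days into August 1877 → August 11, 1877.

August 11, 1877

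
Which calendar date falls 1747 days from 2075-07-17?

April 28, 2080

Counting forward 1747 days from July 17, 2075.
July has 31 days, so 31 − 17 = 14 days remain after July 17, 2075; 1747 − 14 = 1733 left.
August 2075 has 31 days: 1733 − 31 = 1702 left.
September 2075 has 30 days: 1702 − 30 = 1672 left.
October 2075 has 31 days: 1672 − 31 = 1641 left.
November 2075 has 30 days: 1641 − 30 = 1611 left.
December 2075 has 31 days: 1611 − 31 = 1580 left.
January 2076 has 31 days: 1580 − 31 = 1549 left.
February 2076 has 29 days (2076 is a leap year): 1549 − 29 = 1520 left.
March 2076 has 31 days: 1520 − 31 = 1489 left.
April 2076 has 30 days: 1489 − 30 = 1459 left.
May 2076 has 31 days: 1459 − 31 = 1428 left.
June 2076 has 30 days: 1428 − 30 = 1398 left.
July 2076 has 31 days: 1398 − 31 = 1367 left.
August 2076 has 31 days: 1367 − 31 = 1336 left.
September 2076 has 30 days: 1336 − 30 = 1306 left.
October 2076 has 31 days: 1306 − 31 = 1275 left.
November 2076 has 30 days: 1275 − 30 = 1245 left.
December 2076 has 31 days: 1245 − 31 = 1214 left.
January 2077 has 31 days: 1214 − 31 = 1183 left.
February 2077 has 28 days (2077 is not a leap year): 1183 − 28 = 1155 left.
March 2077 has 31 days: 1155 − 31 = 1124 left.
April 2077 has 30 days: 1124 − 30 = 1094 left.
May 2077 has 31 days: 1094 − 31 = 1063 left.
June 2077 has 30 days: 1063 − 30 = 1033 left.
July 2077 has 31 days: 1033 − 31 = 1002 left.
August 2077 has 31 days: 1002 − 31 = 971 left.
September 2077 has 30 days: 971 − 30 = 941 left.
October 2077 has 31 days: 941 − 31 = 910 left.
November 2077 has 30 days: 910 − 30 = 880 left.
December 2077 has 31 days: 880 − 31 = 849 left.
January 2078 has 31 days: 849 − 31 = 818 left.
February 2078 has 28 days (2078 is not a leap year): 818 − 28 = 790 left.
March 2078 has 31 days: 790 − 31 = 759 left.
April 2078 has 30 days: 759 − 30 = 729 left.
May 2078 has 31 days: 729 − 31 = 698 left.
June 2078 has 30 days: 698 − 30 = 668 left.
July 2078 has 31 days: 668 − 31 = 637 left.
August 2078 has 31 days: 637 − 31 = 606 left.
September 2078 has 30 days: 606 − 30 = 576 left.
October 2078 has 31 days: 576 − 31 = 545 left.
November 2078 has 30 days: 545 − 30 = 515 left.
December 2078 has 31 days: 515 − 31 = 484 left.
January 2079 has 31 days: 484 − 31 = 453 left.
February 2079 has 28 days (2079 is not a leap year): 453 − 28 = 425 left.
March 2079 has 31 days: 425 − 31 = 394 left.
April 2079 has 30 days: 394 − 30 = 364 left.
May 2079 has 31 days: 364 − 31 = 333 left.
June 2079 has 30 days: 333 − 30 = 303 left.
July 2079 has 31 days: 303 − 31 = 272 left.
August 2079 has 31 days: 272 − 31 = 241 left.
September 2079 has 30 days: 241 − 30 = 211 left.
October 2079 has 31 days: 211 − 31 = 180 left.
November 2079 has 30 days: 180 − 30 = 150 left.
December 2079 has 31 days: 150 − 31 = 119 left.
January 2080 has 31 days: 119 − 31 = 88 left.
February 2080 has 29 days (2080 is a leap year): 88 − 29 = 59 left.
March 2080 has 31 days: 59 − 31 = 28 left.
28 days into April 2080 → April 28, 2080.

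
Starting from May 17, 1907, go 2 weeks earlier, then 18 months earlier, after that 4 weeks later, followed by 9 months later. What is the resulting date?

September 1, 1906

Subtracting 2 weeks (= 14 days) from May 17, 1907:
17 − 14 = 3, still in May 1907.
Counting back 18 months from May 3, 1907:
month 5 − 18 = -13, which is month 11 of year 1905 → November 1905.
Day 3 is valid in November, giving November 3, 1905.
Counting forward 4 weeks (= 28 days) from November 3, 1905:
November has 30 days, so 30 − 3 = 27 days remain after November 3, 1905; 28 − 27 = 1 left.
1 day into December 1905 → December 1, 1905.
Advancing 9 months from December 1, 1905:
month 12 + 9 = 21, which is month 9 of year 1906 → September 1906.
Day 1 is valid in September, giving September 1, 1906.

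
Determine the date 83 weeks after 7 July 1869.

Adding 83 weeks = 581 days from July 7, 1869.
July has 31 days, so 31 − 7 = 24 days remain after July 7, 1869; 581 − 24 = 557 left.
August 1869 has 31 days: 557 − 31 = 526 left.
September 1869 has 30 days: 526 − 30 = 496 left.
October 1869 has 31 days: 496 − 31 = 465 left.
November 1869 has 30 days: 465 − 30 = 435 left.
December 1869 has 31 days: 435 − 31 = 404 left.
January 1870 has 31 days: 404 − 31 = 373 left.
February 1870 has 28 days (1870 is not a leap year): 373 − 28 = 345 left.
March 1870 has 31 days: 345 − 31 = 314 left.
April 1870 has 30 days: 314 − 30 = 284 left.
May 1870 has 31 days: 284 − 31 = 253 left.
June 1870 has 30 days: 253 − 30 = 223 left.
July 1870 has 31 days: 223 − 31 = 192 left.
August 1870 has 31 days: 192 − 31 = 161 left.
September 1870 has 30 days: 161 − 30 = 131 left.
October 1870 has 31 days: 131 − 31 = 100 left.
November 1870 has 30 days: 100 − 30 = 70 left.
December 1870 has 31 days: 70 − 31 = 39 left.
January 1871 has 31 days: 39 − 31 = 8 left.
8 days into February 1871 → February 8, 1871.

February 8, 1871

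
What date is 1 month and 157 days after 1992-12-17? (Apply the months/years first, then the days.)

June 23, 1993

Adding 1 month and 157 days from December 17, 1992: first the month/year part, then the days.
month 12 + 1 = 13, which is month 1 of year 1993 → January 1993.
Day 17 is valid in January, giving January 17, 1993.
Now add 157 days from January 17, 1993.
January has 31 days, so 31 − 17 = 14 days remain after January 17, 1993; 157 − 14 = 143 left.
February 1993 has 28 days (1993 is not a leap year): 143 − 28 = 115 left.
March 1993 has 31 days: 115 − 31 = 84 left.
April 1993 has 30 days: 84 − 30 = 54 left.
May 1993 has 31 days: 54 − 31 = 23 left.
23 days into June 1993 → June 23, 1993.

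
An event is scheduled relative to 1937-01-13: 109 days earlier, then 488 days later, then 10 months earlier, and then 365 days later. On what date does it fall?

March 27, 1938

Subtracting 109 days from January 13, 1937:
Going back 13 days from January 13, 1937 reaches the end of the previous month; 109 − 13 = 96 left.
December 1936 has 31 days: 96 − 31 = 65 left.
November 1936 has 30 days: 65 − 30 = 35 left.
October 1936 has 31 days: 35 − 31 = 4 left.
September 1936 has 30 days; 30 − 4 = 26 → September 26, 1936.
Advancing 488 days from September 26, 1936:
September has 30 days, so 30 − 26 = 4 days remain after September 26, 1936; 488 − 4 = 484 left.
October 1936 has 31 days: 484 − 31 = 453 left.
November 1936 has 30 days: 453 − 30 = 423 left.
December 1936 has 31 days: 423 − 31 = 392 left.
January 1937 has 31 days: 392 − 31 = 361 left.
February 1937 has 28 days (1937 is not a leap year): 361 − 28 = 333 left.
March 1937 has 31 days: 333 − 31 = 302 left.
April 1937 has 30 days: 302 − 30 = 272 left.
May 1937 has 31 days: 272 − 31 = 241 left.
June 1937 has 30 days: 241 − 30 = 211 left.
July 1937 has 31 days: 211 − 31 = 180 left.
August 1937 has 31 days: 180 − 31 = 149 left.
September 1937 has 30 days: 149 − 30 = 119 left.
October 1937 has 31 days: 119 − 31 = 88 left.
November 1937 has 30 days: 88 − 30 = 58 left.
December 1937 has 31 days: 58 − 31 = 27 left.
27 days into January 1938 → January 27, 1938.
Counting back 10 months from January 27, 1938:
month 1 − 10 = -9, which is month 3 of year 1937 → March 1937.
Day 27 is valid in March, giving March 27, 1937.
Counting forward 365 days from March 27, 1937:
March has 31 days, so 31 − 27 = 4 days remain after March 27, 1937; 365 − 4 = 361 left.
April 1937 has 30 days: 361 − 30 = 331 left.
May 1937 has 31 days: 331 − 31 = 300 left.
June 1937 has 30 days: 300 − 30 = 270 left.
July 1937 has 31 days: 270 − 31 = 239 left.
August 1937 has 31 days: 239 − 31 = 208 left.
September 1937 has 30 days: 208 − 30 = 178 left.
October 1937 has 31 days: 178 − 31 = 147 left.
November 1937 has 30 days: 147 − 30 = 117 left.
December 1937 has 31 days: 117 − 31 = 86 left.
January 1938 has 31 days: 86 − 31 = 55 left.
February 1938 has 28 days (1938 is not a leap year): 55 − 28 = 27 left.
27 days into March 1938 → March 27, 1938.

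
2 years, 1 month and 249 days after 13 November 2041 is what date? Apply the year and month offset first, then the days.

August 18, 2044

Advancing 2 years, 1 month and 249 days from November 13, 2041: first the month/year part, then the days.
+2 years → 2043; month 11 + 1 = 12 → December 2043.
Day 13 is valid in December, giving December 13, 2043.
Now add 249 days from December 13, 2043.
December has 31 days, so 31 − 13 = 18 days remain after December 13, 2043; 249 − 18 = 231 left.
January 2044 has 31 days: 231 − 31 = 200 left.
February 2044 has 29 days (2044 is a leap year): 200 − 29 = 171 left.
March 2044 has 31 days: 171 − 31 = 140 left.
April 2044 has 30 days: 140 − 30 = 110 left.
May 2044 has 31 days: 110 − 31 = 79 left.
June 2044 has 30 days: 79 − 30 = 49 left.
July 2044 has 31 days: 49 − 31 = 18 left.
18 days into August 2044 → August 18, 2044.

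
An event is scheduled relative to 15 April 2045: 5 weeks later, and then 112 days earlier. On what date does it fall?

January 28, 2045

Adding 5 weeks (= 35 days) from April 15, 2045:
April has 30 days, so 30 − 15 = 15 days remain after April 15, 2045; 35 − 15 = 20 left.
20 days into May 2045 → May 20, 2045.
Subtracting 112 days from May 20, 2045:
Going back 20 days from May 20, 2045 reaches the end of the previous month; 112 − 20 = 92 left.
April 2045 has 30 days: 92 − 30 = 62 left.
March 2045 has 31 days: 62 − 31 = 31 left.
February 2045 has 28 days (2045 is not a leap year): 31 − 28 = 3 left.
January 2045 has 31 days; 31 − 3 = 28 → January 28, 2045.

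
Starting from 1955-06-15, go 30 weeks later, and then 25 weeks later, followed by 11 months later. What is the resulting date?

June 4, 1957

Adding 30 weeks (= 210 days) from June 15, 1955:
June has 30 days, so 30 − 15 = 15 days remain after June 15, 1955; 210 − 15 = 195 left.
July 1955 has 31 days: 195 − 31 = 164 left.
August 1955 has 31 days: 164 − 31 = 133 left.
September 1955 has 30 days: 133 − 30 = 103 left.
October 1955 has 31 days: 103 − 31 = 72 left.
November 1955 has 30 days: 72 − 30 = 42 left.
December 1955 has 31 days: 42 − 31 = 11 left.
11 days into January 1956 → January 11, 1956.
Advancing 25 weeks (= 175 days) from January 11, 1956:
January has 31 days, so 31 − 11 = 20 days remain after January 11, 1956; 175 − 20 = 155 left.
February 1956 has 29 days (1956 is a leap year): 155 − 29 = 126 left.
March 1956 has 31 days: 126 − 31 = 95 left.
April 1956 has 30 days: 95 − 30 = 65 left.
May 1956 has 31 days: 65 − 31 = 34 left.
June 1956 has 30 days: 34 − 30 = 4 left.
4 days into July 1956 → July 4, 1956.
Advancing 11 months from July 4, 1956:
month 7 + 11 = 18, which is month 6 of year 1957 → June 1957.
Day 4 is valid in June, giving June 4, 1957.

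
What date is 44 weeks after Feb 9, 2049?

December 14, 2049

Adding 44 weeks = 308 days from February 9, 2049.
February has 28 days, so 28 − 9 = 19 days remain after February 9, 2049; 308 − 19 = 289 left.
March 2049 has 31 days: 289 − 31 = 258 left.
April 2049 has 30 days: 258 − 30 = 228 left.
May 2049 has 31 days: 228 − 31 = 197 left.
June 2049 has 30 days: 197 − 30 = 167 left.
July 2049 has 31 days: 167 − 31 = 136 left.
August 2049 has 31 days: 136 − 31 = 105 left.
September 2049 has 30 days: 105 − 30 = 75 left.
October 2049 has 31 days: 75 − 31 = 44 left.
November 2049 has 30 days: 44 − 30 = 14 left.
14 days into December 2049 → December 14, 2049.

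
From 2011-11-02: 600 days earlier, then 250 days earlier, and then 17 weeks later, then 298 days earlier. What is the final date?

Counting back 600 days from November 2, 2011:
Going back 2 days from November 2, 2011 reaches the end of the previous month; 600 − 2 = 598 left.
October 2011 has 31 days: 598 − 31 = 567 left.
September 2011 has 30 days: 567 − 30 = 537 left.
August 2011 has 31 days: 537 − 31 = 506 left.
July 2011 has 31 days: 506 − 31 = 475 left.
June 2011 has 30 days: 475 − 30 = 445 left.
May 2011 has 31 days: 445 − 31 = 414 left.
April 2011 has 30 days: 414 − 30 = 384 left.
March 2011 has 31 days: 384 − 31 = 353 left.
February 2011 has 28 days (2011 is not a leap year): 353 − 28 = 325 left.
January 2011 has 31 days: 325 − 31 = 294 left.
December 2010 has 31 days: 294 − 31 = 263 left.
November 2010 has 30 days: 263 − 30 = 233 left.
October 2010 has 31 days: 233 − 31 = 202 left.
September 2010 has 30 days: 202 − 30 = 172 left.
August 2010 has 31 days: 172 − 31 = 141 left.
July 2010 has 31 days: 141 − 31 = 110 left.
June 2010 has 30 days: 110 − 30 = 80 left.
May 2010 has 31 days: 80 − 31 = 49 left.
April 2010 has 30 days: 49 − 30 = 19 left.
March 2010 has 31 days; 31 − 19 = 12 → March 12, 2010.
Going back 250 days from March 12, 2010:
Going back 12 days from March 12, 2010 reaches the end of the previous month; 250 − 12 = 238 left.
February 2010 has 28 days (2010 is not a leap year): 238 − 28 = 210 left.
January 2010 has 31 days: 210 − 31 = 179 left.
December 2009 has 31 days: 179 − 31 = 148 left.
November 2009 has 30 days: 148 − 30 = 118 left.
October 2009 has 31 days: 118 − 31 = 87 left.
September 2009 has 30 days: 87 − 30 = 57 left.
August 2009 has 31 days: 57 − 31 = 26 left.
July 2009 has 31 days; 31 − 26 = 5 → July 5, 2009.
Advancing 17 weeks (= 119 days) from July 5, 2009:
July has 31 days, so 31 − 5 = 26 days remain after July 5, 2009; 119 − 26 = 93 left.
August 2009 has 31 days: 93 − 31 = 62 left.
September 2009 has 30 days: 62 − 30 = 32 left.
October 2009 has 31 days: 32 − 31 = 1 left.
1 day into November 2009 → November 1, 2009.
Counting back 298 days from November 1, 2009:
Going back 1 day from November 1, 2009 reaches the end of the previous month; 298 − 1 = 297 left.
October 2009 has 31 days: 297 − 31 = 266 left.
September 2009 has 30 days: 266 − 30 = 236 left.
August 2009 has 31 days: 236 − 31 = 205 left.
July 2009 has 31 days: 205 − 31 = 174 left.
June 2009 has 30 days: 174 − 30 = 144 left.
May 2009 has 31 days: 144 − 31 = 113 left.
April 2009 has 30 days: 113 − 30 = 83 left.
March 2009 has 31 days: 83 − 31 = 52 left.
February 2009 has 28 days (2009 is not a leap year): 52 − 28 = 24 left.
January 2009 has 31 days; 31 − 24 = 7 → January 7, 2009.

January 7, 2009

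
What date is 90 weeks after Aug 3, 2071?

April 24, 2073

Advancing 90 weeks = 630 days from August 3, 2071.
August has 31 days, so 31 − 3 = 28 days remain after August 3, 2071; 630 − 28 = 602 left.
September 2071 has 30 days: 602 − 30 = 572 left.
October 2071 has 31 days: 572 − 31 = 541 left.
November 2071 has 30 days: 541 − 30 = 511 left.
December 2071 has 31 days: 511 − 31 = 480 left.
January 2072 has 31 days: 480 − 31 = 449 left.
February 2072 has 29 days (2072 is a leap year): 449 − 29 = 420 left.
March 2072 has 31 days: 420 − 31 = 389 left.
April 2072 has 30 days: 389 − 30 = 359 left.
May 2072 has 31 days: 359 − 31 = 328 left.
June 2072 has 30 days: 328 − 30 = 298 left.
July 2072 has 31 days: 298 − 31 = 267 left.
August 2072 has 31 days: 267 − 31 = 236 left.
September 2072 has 30 days: 236 − 30 = 206 left.
October 2072 has 31 days: 206 − 31 = 175 left.
November 2072 has 30 days: 175 − 30 = 145 left.
December 2072 has 31 days: 145 − 31 = 114 left.
January 2073 has 31 days: 114 − 31 = 83 left.
February 2073 has 28 days (2073 is not a leap year): 83 − 28 = 55 left.
March 2073 has 31 days: 55 − 31 = 24 left.
24 days into April 2073 → April 24, 2073.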